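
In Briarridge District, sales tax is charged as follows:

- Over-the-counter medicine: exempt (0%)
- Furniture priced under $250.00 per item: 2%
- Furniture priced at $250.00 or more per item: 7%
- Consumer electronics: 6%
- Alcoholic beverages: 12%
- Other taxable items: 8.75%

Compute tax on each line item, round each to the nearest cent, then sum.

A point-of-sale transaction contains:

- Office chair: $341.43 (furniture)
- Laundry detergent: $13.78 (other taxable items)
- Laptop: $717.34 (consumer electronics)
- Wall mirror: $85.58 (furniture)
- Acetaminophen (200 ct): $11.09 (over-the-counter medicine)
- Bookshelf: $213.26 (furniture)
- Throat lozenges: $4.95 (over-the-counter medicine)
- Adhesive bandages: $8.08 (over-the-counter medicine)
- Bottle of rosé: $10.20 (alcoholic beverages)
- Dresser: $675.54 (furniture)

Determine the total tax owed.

Office chair $341.43: furniture, $250.00 or more → 7% → $23.90
Laundry detergent $13.78: other taxable items → 8.75% → $1.21
Laptop $717.34: consumer electronics → 6% → $43.04
Wall mirror $85.58: furniture, under $250.00 → 2% → $1.71
Acetaminophen (200 ct) $11.09: over-the-counter medicine → 0% → $0.00
Bookshelf $213.26: furniture, under $250.00 → 2% → $4.27
Throat lozenges $4.95: over-the-counter medicine → 0% → $0.00
Adhesive bandages $8.08: over-the-counter medicine → 0% → $0.00
Bottle of rosé $10.20: alcoholic beverages → 12% → $1.22
Dresser $675.54: furniture, $250.00 or more → 7% → $47.29
Total tax = $23.90 + $1.21 + $43.04 + $1.71 + $4.27 + $1.22 + $47.29 = $122.64

$122.64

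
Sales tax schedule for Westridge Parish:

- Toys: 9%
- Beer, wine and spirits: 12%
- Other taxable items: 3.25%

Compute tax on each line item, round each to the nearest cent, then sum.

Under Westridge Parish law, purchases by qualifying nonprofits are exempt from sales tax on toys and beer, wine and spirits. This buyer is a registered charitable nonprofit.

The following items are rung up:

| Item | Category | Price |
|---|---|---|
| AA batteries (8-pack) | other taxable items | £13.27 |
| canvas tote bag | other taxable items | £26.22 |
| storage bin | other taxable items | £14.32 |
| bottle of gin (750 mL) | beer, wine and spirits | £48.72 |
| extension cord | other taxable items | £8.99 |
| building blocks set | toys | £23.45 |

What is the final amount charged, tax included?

£137.01

AA batteries (8-pack) £13.27: other taxable items → 3.25% → £0.43
Canvas tote bag £26.22: other taxable items → 3.25% → £0.85
Storage bin £14.32: other taxable items → 3.25% → £0.47
Bottle of gin (750 mL) £48.72: beer, wine and spirits, buyer-exempt → 0% → £0.00
Extension cord £8.99: other taxable items → 3.25% → £0.29
Building blocks set £23.45: toys, buyer-exempt → 0% → £0.00
Subtotal = £134.97; tax = £2.04; total due = £137.01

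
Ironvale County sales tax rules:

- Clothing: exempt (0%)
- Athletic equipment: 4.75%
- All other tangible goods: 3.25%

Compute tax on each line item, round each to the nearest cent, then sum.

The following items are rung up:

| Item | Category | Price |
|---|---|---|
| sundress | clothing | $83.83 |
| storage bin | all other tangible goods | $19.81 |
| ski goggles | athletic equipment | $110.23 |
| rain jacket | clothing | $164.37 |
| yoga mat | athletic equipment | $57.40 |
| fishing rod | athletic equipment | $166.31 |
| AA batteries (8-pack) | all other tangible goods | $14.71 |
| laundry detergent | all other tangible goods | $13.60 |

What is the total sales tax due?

$17.43

Sundress $83.83: clothing → 0% → $0.00
Storage bin $19.81: all other tangible goods → 3.25% → $0.64
Ski goggles $110.23: athletic equipment → 4.75% → $5.24
Rain jacket $164.37: clothing → 0% → $0.00
Yoga mat $57.40: athletic equipment → 4.75% → $2.73
Fishing rod $166.31: athletic equipment → 4.75% → $7.90
AA batteries (8-pack) $14.71: all other tangible goods → 3.25% → $0.48
Laundry detergent $13.60: all other tangible goods → 3.25% → $0.44
Total tax = $0.64 + $5.24 + $2.73 + $7.90 + $0.48 + $0.44 = $17.43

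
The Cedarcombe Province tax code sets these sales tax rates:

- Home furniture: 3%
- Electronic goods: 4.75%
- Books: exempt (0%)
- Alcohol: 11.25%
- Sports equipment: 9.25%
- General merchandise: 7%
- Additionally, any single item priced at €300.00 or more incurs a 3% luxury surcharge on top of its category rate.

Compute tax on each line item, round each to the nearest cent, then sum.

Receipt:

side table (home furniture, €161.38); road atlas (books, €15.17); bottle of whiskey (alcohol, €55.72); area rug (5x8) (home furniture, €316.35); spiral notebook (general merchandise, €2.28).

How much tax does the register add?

Side table €161.38: home furniture → 3% → €4.84
Road atlas €15.17: books → 0% → €0.00
Bottle of whiskey €55.72: alcohol → 11.25% → €6.27
Area rug (5x8) €316.35: home furniture → 3% + 3% surcharge = 6% → €18.98
Spiral notebook €2.28: general merchandise → 7% → €0.16
Total tax = €4.84 + €6.27 + €18.98 + €0.16 = €30.25

€30.25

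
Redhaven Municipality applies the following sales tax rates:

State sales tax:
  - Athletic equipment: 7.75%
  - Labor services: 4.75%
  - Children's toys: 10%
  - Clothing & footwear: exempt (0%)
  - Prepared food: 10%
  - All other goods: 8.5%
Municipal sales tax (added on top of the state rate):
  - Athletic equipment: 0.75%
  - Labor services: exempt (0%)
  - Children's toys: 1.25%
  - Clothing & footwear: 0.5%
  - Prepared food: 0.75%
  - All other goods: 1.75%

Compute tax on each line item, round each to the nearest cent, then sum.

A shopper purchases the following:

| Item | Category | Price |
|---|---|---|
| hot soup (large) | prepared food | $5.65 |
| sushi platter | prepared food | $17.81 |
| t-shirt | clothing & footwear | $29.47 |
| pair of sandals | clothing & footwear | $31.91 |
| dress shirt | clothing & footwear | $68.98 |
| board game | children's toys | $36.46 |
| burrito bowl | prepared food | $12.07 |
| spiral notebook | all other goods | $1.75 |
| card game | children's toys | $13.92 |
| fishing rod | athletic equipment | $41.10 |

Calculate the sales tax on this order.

$13.81

Hot soup (large) $5.65: prepared food → 10% + 0.75% municipal = 10.75% → $0.61
Sushi platter $17.81: prepared food → 10% + 0.75% municipal = 10.75% → $1.91
T-shirt $29.47: clothing & footwear → 0% + 0.5% municipal = 0.5% → $0.15
Pair of sandals $31.91: clothing & footwear → 0% + 0.5% municipal = 0.5% → $0.16
Dress shirt $68.98: clothing & footwear → 0% + 0.5% municipal = 0.5% → $0.34
Board game $36.46: children's toys → 10% + 1.25% municipal = 11.25% → $4.10
Burrito bowl $12.07: prepared food → 10% + 0.75% municipal = 10.75% → $1.30
Spiral notebook $1.75: all other goods → 8.5% + 1.75% municipal = 10.25% → $0.18
Card game $13.92: children's toys → 10% + 1.25% municipal = 11.25% → $1.57
Fishing rod $41.10: athletic equipment → 7.75% + 0.75% municipal = 8.5% → $3.49
Total tax = $0.61 + $1.91 + $0.15 + $0.16 + $0.34 + $4.10 + $1.30 + $0.18 + $1.57 + $3.49 = $13.81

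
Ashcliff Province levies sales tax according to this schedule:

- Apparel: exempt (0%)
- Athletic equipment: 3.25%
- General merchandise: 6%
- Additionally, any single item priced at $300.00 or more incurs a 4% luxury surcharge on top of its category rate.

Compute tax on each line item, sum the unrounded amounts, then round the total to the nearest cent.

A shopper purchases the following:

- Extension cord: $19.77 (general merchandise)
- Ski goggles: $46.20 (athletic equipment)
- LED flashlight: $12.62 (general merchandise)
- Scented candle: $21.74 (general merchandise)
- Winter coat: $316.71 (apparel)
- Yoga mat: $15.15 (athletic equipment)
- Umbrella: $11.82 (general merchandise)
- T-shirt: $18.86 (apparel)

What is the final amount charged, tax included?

$481.49

Extension cord $19.77: general merchandise → 6% → $1.1862
Ski goggles $46.20: athletic equipment → 3.25% → $1.5015
LED flashlight $12.62: general merchandise → 6% → $0.7572
Scented candle $21.74: general merchandise → 6% → $1.3044
Winter coat $316.71: apparel → 0% + 4% surcharge = 4% → $12.6684
Yoga mat $15.15: athletic equipment → 3.25% → $0.492375
Umbrella $11.82: general merchandise → 6% → $0.7092
T-shirt $18.86: apparel → 0% → $0.00
Subtotal = $462.87; unrounded tax = $18.619275 → $18.62; total due = $481.49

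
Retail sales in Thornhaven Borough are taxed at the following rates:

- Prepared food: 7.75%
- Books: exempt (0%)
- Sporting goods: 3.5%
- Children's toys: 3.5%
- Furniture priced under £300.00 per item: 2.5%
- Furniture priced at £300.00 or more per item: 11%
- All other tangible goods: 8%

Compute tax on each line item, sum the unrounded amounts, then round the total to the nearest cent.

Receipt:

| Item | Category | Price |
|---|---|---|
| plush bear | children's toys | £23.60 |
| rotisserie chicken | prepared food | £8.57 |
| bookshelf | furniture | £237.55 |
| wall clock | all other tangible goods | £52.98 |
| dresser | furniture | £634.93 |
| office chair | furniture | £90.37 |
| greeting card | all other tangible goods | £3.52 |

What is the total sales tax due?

£84.05

Plush bear £23.60: children's toys → 3.5% → £0.826
Rotisserie chicken £8.57: prepared food → 7.75% → £0.664175
Bookshelf £237.55: furniture, under £300.00 → 2.5% → £5.93875
Wall clock £52.98: all other tangible goods → 8% → £4.2384
Dresser £634.93: furniture, £300.00 or more → 11% → £69.8423
Office chair £90.37: furniture, under £300.00 → 2.5% → £2.25925
Greeting card £3.52: all other tangible goods → 8% → £0.2816
Unrounded tax sum = £84.050475 → £84.05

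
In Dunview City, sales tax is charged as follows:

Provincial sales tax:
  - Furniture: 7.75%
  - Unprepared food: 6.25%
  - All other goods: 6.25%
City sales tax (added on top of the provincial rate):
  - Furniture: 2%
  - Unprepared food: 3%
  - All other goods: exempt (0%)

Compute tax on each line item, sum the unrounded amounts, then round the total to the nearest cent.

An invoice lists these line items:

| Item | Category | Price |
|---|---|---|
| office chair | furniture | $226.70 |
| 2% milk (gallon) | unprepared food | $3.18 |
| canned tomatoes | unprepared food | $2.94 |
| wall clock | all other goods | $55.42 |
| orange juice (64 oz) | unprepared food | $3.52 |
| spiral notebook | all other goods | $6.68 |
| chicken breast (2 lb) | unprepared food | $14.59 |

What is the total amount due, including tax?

$341.26

Office chair $226.70: furniture → 7.75% + 2% city = 9.75% → $22.10325
2% milk (gallon) $3.18: unprepared food → 6.25% + 3% city = 9.25% → $0.29415
Canned tomatoes $2.94: unprepared food → 6.25% + 3% city = 9.25% → $0.27195
Wall clock $55.42: all other goods → 6.25% + 0% city = 6.25% → $3.46375
Orange juice (64 oz) $3.52: unprepared food → 6.25% + 3% city = 9.25% → $0.3256
Spiral notebook $6.68: all other goods → 6.25% + 0% city = 6.25% → $0.4175
Chicken breast (2 lb) $14.59: unprepared food → 6.25% + 3% city = 9.25% → $1.349575
Subtotal = $313.03; unrounded tax = $28.225775 → $28.23; total due = $341.26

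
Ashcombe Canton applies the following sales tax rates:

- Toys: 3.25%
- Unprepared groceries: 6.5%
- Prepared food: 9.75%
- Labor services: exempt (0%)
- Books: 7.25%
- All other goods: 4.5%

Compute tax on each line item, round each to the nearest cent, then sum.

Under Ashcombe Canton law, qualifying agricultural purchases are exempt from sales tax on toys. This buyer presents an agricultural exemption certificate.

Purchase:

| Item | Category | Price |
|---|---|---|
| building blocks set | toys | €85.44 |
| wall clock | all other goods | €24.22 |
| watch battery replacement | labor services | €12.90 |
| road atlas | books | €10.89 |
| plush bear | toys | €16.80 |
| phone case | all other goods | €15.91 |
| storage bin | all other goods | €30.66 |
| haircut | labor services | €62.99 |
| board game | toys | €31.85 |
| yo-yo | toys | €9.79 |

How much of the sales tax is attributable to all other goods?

Wall clock €24.22: all other goods → 4.5% → €1.09
Phone case €15.91: all other goods → 4.5% → €0.72
Storage bin €30.66: all other goods → 4.5% → €1.38
Tax on all other goods = €1.09 + €0.72 + €1.38 = €3.19

€3.19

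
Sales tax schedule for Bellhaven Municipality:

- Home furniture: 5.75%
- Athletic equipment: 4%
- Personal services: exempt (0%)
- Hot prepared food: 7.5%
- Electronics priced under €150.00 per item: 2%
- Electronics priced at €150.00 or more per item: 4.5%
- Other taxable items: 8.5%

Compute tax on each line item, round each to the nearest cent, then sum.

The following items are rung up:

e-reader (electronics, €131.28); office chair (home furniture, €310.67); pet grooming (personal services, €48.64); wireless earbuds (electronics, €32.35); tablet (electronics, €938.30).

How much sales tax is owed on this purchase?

€63.36

E-reader €131.28: electronics, under €150.00 → 2% → €2.63
Office chair €310.67: home furniture → 5.75% → €17.86
Pet grooming €48.64: personal services → 0% → €0.00
Wireless earbuds €32.35: electronics, under €150.00 → 2% → €0.65
Tablet €938.30: electronics, €150.00 or more → 4.5% → €42.22
Total tax = €2.63 + €17.86 + €0.65 + €42.22 = €63.36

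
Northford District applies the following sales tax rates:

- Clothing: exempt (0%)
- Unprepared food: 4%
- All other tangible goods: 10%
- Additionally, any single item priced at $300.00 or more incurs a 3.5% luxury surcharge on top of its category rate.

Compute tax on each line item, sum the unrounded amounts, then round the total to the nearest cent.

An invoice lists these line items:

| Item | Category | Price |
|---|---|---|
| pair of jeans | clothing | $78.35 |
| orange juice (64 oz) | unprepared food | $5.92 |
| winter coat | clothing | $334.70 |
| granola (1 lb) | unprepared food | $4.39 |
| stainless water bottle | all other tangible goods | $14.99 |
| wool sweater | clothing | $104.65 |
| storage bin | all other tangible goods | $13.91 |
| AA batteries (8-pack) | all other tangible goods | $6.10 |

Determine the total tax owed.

$15.63

Pair of jeans $78.35: clothing → 0% → $0.00
Orange juice (64 oz) $5.92: unprepared food → 4% → $0.2368
Winter coat $334.70: clothing → 0% + 3.5% surcharge = 3.5% → $11.7145
Granola (1 lb) $4.39: unprepared food → 4% → $0.1756
Stainless water bottle $14.99: all other tangible goods → 10% → $1.499
Wool sweater $104.65: clothing → 0% → $0.00
Storage bin $13.91: all other tangible goods → 10% → $1.391
AA batteries (8-pack) $6.10: all other tangible goods → 10% → $0.61
Unrounded tax sum = $15.6269 → $15.63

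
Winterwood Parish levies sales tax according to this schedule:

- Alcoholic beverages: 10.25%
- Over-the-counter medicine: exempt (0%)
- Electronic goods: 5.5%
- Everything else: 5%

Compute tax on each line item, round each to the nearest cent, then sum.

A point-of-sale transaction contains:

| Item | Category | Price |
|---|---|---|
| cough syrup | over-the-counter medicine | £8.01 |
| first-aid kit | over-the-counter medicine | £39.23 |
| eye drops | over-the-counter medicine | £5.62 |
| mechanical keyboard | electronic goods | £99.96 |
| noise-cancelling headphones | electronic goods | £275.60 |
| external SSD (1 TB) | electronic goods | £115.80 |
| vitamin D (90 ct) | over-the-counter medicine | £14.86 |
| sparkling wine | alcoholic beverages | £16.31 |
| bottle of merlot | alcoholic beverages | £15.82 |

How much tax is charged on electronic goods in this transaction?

Mechanical keyboard £99.96: electronic goods → 5.5% → £5.50
Noise-cancelling headphones £275.60: electronic goods → 5.5% → £15.16
External SSD (1 TB) £115.80: electronic goods → 5.5% → £6.37
Tax on electronic goods = £5.50 + £15.16 + £6.37 = £27.03

£27.03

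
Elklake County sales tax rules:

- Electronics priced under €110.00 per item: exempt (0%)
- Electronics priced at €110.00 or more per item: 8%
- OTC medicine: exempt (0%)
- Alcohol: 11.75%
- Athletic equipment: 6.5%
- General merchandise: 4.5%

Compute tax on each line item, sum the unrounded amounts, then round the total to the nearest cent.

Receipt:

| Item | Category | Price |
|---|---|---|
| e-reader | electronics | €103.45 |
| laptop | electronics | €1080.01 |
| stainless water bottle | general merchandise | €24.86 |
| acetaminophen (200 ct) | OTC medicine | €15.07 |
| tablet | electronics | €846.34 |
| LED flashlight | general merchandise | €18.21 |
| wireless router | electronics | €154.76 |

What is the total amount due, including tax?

€2411.13

E-reader €103.45: electronics, under €110.00 → 0% → €0.00
Laptop €1080.01: electronics, €110.00 or more → 8% → €86.4008
Stainless water bottle €24.86: general merchandise → 4.5% → €1.1187
Acetaminophen (200 ct) €15.07: OTC medicine → 0% → €0.00
Tablet €846.34: electronics, €110.00 or more → 8% → €67.7072
LED flashlight €18.21: general merchandise → 4.5% → €0.81945
Wireless router €154.76: electronics, €110.00 or more → 8% → €12.3808
Subtotal = €2242.70; unrounded tax = €168.42695 → €168.43; total due = €2411.13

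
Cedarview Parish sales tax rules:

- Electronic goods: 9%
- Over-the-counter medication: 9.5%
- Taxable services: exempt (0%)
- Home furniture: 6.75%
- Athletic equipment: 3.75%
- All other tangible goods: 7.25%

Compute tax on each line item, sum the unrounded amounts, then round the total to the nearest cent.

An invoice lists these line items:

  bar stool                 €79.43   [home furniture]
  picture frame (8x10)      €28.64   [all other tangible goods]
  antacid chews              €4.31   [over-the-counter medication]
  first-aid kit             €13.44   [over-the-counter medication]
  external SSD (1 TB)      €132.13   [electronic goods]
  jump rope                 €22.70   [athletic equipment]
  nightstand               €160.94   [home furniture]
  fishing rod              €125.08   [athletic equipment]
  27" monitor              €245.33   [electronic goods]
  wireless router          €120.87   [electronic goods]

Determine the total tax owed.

€70.38

Bar stool €79.43: home furniture → 6.75% → €5.361525
Picture frame (8x10) €28.64: all other tangible goods → 7.25% → €2.0764
Antacid chews €4.31: over-the-counter medication → 9.5% → €0.40945
First-aid kit €13.44: over-the-counter medication → 9.5% → €1.2768
External SSD (1 TB) €132.13: electronic goods → 9% → €11.8917
Jump rope €22.70: athletic equipment → 3.75% → €0.85125
Nightstand €160.94: home furniture → 6.75% → €10.86345
Fishing rod €125.08: athletic equipment → 3.75% → €4.6905
27" monitor €245.33: electronic goods → 9% → €22.0797
Wireless router €120.87: electronic goods → 9% → €10.8783
Unrounded tax sum = €70.379075 → €70.38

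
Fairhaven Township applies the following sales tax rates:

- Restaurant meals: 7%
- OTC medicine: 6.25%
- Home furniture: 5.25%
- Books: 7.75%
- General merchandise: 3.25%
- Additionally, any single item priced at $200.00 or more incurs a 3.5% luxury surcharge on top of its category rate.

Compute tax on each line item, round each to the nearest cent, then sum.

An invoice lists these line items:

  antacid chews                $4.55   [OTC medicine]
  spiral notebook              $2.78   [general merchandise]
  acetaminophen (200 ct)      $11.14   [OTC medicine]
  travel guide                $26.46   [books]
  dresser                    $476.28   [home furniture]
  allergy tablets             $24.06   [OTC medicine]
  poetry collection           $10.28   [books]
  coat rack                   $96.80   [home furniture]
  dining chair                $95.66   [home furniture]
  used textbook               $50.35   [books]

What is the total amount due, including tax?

Antacid chews $4.55: OTC medicine → 6.25% → $0.28
Spiral notebook $2.78: general merchandise → 3.25% → $0.09
Acetaminophen (200 ct) $11.14: OTC medicine → 6.25% → $0.70
Travel guide $26.46: books → 7.75% → $2.05
Dresser $476.28: home furniture → 5.25% + 3.5% surcharge = 8.75% → $41.67
Allergy tablets $24.06: OTC medicine → 6.25% → $1.50
Poetry collection $10.28: books → 7.75% → $0.80
Coat rack $96.80: home furniture → 5.25% → $5.08
Dining chair $95.66: home furniture → 5.25% → $5.02
Used textbook $50.35: books → 7.75% → $3.90
Subtotal = $798.36; tax = $61.09; total due = $859.45

$859.45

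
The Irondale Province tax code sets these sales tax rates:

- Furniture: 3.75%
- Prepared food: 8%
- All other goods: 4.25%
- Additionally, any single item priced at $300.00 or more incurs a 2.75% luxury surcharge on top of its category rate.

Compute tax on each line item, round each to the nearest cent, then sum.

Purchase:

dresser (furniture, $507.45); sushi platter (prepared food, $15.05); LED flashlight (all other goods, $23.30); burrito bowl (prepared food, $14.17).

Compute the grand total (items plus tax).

$596.27

Dresser $507.45: furniture → 3.75% + 2.75% surcharge = 6.5% → $32.98
Sushi platter $15.05: prepared food → 8% → $1.20
LED flashlight $23.30: all other goods → 4.25% → $0.99
Burrito bowl $14.17: prepared food → 8% → $1.13
Subtotal = $559.97; tax = $36.30; total due = $596.27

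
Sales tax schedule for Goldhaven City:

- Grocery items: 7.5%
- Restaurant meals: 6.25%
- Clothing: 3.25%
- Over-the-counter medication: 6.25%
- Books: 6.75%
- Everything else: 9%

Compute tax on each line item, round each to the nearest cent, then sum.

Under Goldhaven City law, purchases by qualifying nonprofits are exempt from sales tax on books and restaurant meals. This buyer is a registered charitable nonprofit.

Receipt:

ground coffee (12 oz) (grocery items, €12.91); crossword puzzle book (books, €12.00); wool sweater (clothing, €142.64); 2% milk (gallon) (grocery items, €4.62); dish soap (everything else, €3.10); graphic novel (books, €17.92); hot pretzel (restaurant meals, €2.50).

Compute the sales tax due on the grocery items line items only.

Ground coffee (12 oz) €12.91: grocery items → 7.5% → €0.97
2% milk (gallon) €4.62: grocery items → 7.5% → €0.35
Tax on grocery items = €0.97 + €0.35 = €1.32

€1.32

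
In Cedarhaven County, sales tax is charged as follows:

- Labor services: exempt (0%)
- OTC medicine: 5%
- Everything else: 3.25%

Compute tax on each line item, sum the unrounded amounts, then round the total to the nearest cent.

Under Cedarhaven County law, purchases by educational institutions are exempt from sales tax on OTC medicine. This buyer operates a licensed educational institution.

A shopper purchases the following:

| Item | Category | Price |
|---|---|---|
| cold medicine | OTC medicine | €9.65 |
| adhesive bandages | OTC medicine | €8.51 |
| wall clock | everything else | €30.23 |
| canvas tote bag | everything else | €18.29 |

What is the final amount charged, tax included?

€68.26

Cold medicine €9.65: OTC medicine, buyer-exempt → 0% → €0.00
Adhesive bandages €8.51: OTC medicine, buyer-exempt → 0% → €0.00
Wall clock €30.23: everything else → 3.25% → €0.982475
Canvas tote bag €18.29: everything else → 3.25% → €0.594425
Subtotal = €66.68; unrounded tax = €1.5769 → €1.58; total due = €68.26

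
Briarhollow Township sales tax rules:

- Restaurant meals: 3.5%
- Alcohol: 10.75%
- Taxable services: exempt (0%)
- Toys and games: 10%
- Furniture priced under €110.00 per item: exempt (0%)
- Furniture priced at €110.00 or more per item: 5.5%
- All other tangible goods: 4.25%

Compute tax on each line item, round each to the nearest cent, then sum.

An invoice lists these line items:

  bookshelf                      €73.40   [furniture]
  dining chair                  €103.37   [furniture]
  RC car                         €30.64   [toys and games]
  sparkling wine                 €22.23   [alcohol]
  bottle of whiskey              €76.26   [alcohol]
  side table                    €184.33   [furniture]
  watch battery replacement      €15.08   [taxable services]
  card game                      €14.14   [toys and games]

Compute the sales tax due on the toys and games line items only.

€4.47

RC car €30.64: toys and games → 10% → €3.06
Card game €14.14: toys and games → 10% → €1.41
Tax on toys and games = €3.06 + €1.41 = €4.47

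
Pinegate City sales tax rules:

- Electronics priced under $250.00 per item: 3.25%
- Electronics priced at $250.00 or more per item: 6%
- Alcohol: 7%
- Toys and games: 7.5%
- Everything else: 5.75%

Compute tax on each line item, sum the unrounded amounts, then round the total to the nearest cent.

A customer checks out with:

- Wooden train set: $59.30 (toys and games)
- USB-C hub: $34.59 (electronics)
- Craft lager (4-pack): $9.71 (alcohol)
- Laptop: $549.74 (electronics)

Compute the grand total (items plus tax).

Wooden train set $59.30: toys and games → 7.5% → $4.4475
USB-C hub $34.59: electronics, under $250.00 → 3.25% → $1.124175
Craft lager (4-pack) $9.71: alcohol → 7% → $0.6797
Laptop $549.74: electronics, $250.00 or more → 6% → $32.9844
Subtotal = $653.34; unrounded tax = $39.235775 → $39.24; total due = $692.58

$692.58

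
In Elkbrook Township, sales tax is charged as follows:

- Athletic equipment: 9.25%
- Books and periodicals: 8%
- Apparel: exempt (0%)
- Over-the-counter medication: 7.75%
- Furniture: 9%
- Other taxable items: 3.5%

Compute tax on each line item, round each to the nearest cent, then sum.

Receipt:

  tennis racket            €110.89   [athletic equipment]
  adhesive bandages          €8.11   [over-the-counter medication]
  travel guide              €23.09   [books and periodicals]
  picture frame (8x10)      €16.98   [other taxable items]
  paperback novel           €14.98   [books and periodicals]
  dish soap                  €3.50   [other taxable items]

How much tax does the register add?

Tennis racket €110.89: athletic equipment → 9.25% → €10.26
Adhesive bandages €8.11: over-the-counter medication → 7.75% → €0.63
Travel guide €23.09: books and periodicals → 8% → €1.85
Picture frame (8x10) €16.98: other taxable items → 3.5% → €0.59
Paperback novel €14.98: books and periodicals → 8% → €1.20
Dish soap €3.50: other taxable items → 3.5% → €0.12
Total tax = €10.26 + €0.63 + €1.85 + €0.59 + €1.20 + €0.12 = €14.65

€14.65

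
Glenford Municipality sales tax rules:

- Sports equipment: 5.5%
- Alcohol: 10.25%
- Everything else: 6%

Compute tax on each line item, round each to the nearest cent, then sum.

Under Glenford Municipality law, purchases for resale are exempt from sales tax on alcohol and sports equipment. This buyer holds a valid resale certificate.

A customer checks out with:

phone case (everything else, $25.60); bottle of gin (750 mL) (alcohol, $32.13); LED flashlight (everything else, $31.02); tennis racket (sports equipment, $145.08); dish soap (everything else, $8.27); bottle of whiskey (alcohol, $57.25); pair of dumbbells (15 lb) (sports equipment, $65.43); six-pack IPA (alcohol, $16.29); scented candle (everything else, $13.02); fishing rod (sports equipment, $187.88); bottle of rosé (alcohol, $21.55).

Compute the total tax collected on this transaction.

Phone case $25.60: everything else → 6% → $1.54
Bottle of gin (750 mL) $32.13: alcohol, buyer-exempt → 0% → $0.00
LED flashlight $31.02: everything else → 6% → $1.86
Tennis racket $145.08: sports equipment, buyer-exempt → 0% → $0.00
Dish soap $8.27: everything else → 6% → $0.50
Bottle of whiskey $57.25: alcohol, buyer-exempt → 0% → $0.00
Pair of dumbbells (15 lb) $65.43: sports equipment, buyer-exempt → 0% → $0.00
Six-pack IPA $16.29: alcohol, buyer-exempt → 0% → $0.00
Scented candle $13.02: everything else → 6% → $0.78
Fishing rod $187.88: sports equipment, buyer-exempt → 0% → $0.00
Bottle of rosé $21.55: alcohol, buyer-exempt → 0% → $0.00
Total tax = $1.54 + $1.86 + $0.50 + $0.78 = $4.68

$4.68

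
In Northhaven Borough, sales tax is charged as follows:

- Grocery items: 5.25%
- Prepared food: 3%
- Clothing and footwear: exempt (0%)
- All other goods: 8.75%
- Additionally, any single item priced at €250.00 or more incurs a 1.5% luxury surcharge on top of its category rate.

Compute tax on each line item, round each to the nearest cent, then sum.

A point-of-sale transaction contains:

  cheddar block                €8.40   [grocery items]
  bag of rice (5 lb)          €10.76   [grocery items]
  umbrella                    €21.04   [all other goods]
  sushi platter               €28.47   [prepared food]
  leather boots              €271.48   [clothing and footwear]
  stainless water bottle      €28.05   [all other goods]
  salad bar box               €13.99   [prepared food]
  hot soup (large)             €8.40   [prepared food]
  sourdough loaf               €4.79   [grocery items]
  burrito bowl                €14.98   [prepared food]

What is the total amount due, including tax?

Cheddar block €8.40: grocery items → 5.25% → €0.44
Bag of rice (5 lb) €10.76: grocery items → 5.25% → €0.56
Umbrella €21.04: all other goods → 8.75% → €1.84
Sushi platter €28.47: prepared food → 3% → €0.85
Leather boots €271.48: clothing and footwear → 0% + 1.5% surcharge = 1.5% → €4.07
Stainless water bottle €28.05: all other goods → 8.75% → €2.45
Salad bar box €13.99: prepared food → 3% → €0.42
Hot soup (large) €8.40: prepared food → 3% → €0.25
Sourdough loaf €4.79: grocery items → 5.25% → €0.25
Burrito bowl €14.98: prepared food → 3% → €0.45
Subtotal = €410.36; tax = €11.58; total due = €421.94

€421.94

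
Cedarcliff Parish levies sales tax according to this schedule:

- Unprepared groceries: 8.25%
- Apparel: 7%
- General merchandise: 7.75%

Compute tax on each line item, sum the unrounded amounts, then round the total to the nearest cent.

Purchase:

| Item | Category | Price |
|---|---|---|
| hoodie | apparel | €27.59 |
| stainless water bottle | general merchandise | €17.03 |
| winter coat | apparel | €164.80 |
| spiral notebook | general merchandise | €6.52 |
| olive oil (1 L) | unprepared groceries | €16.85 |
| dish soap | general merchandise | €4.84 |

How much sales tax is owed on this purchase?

€17.06

Hoodie €27.59: apparel → 7% → €1.9313
Stainless water bottle €17.03: general merchandise → 7.75% → €1.319825
Winter coat €164.80: apparel → 7% → €11.536
Spiral notebook €6.52: general merchandise → 7.75% → €0.5053
Olive oil (1 L) €16.85: unprepared groceries → 8.25% → €1.390125
Dish soap €4.84: general merchandise → 7.75% → €0.3751
Unrounded tax sum = €17.05765 → €17.06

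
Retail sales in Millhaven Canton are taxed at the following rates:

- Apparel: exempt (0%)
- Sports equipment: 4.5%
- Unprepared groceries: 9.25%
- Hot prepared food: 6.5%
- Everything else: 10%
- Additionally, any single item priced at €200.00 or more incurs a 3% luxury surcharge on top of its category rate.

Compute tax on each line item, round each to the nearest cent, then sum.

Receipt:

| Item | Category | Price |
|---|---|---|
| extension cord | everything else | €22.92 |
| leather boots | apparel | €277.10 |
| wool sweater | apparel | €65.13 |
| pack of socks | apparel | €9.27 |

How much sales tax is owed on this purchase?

Extension cord €22.92: everything else → 10% → €2.29
Leather boots €277.10: apparel → 0% + 3% surcharge = 3% → €8.31
Wool sweater €65.13: apparel → 0% → €0.00
Pack of socks €9.27: apparel → 0% → €0.00
Total tax = €2.29 + €8.31 = €10.60

€10.60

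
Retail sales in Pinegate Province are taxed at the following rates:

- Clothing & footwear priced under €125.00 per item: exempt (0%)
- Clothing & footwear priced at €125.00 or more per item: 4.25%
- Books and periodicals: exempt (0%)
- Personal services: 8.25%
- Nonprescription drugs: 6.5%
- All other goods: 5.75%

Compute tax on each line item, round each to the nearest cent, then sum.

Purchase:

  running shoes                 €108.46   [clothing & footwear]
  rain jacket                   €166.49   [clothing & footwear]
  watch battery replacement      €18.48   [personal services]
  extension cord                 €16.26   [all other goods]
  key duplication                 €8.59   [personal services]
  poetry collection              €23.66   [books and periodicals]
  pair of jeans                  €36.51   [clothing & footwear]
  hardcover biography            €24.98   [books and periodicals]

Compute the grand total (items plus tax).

€413.67

Running shoes €108.46: clothing & footwear, under €125.00 → 0% → €0.00
Rain jacket €166.49: clothing & footwear, €125.00 or more → 4.25% → €7.08
Watch battery replacement €18.48: personal services → 8.25% → €1.52
Extension cord €16.26: all other goods → 5.75% → €0.93
Key duplication €8.59: personal services → 8.25% → €0.71
Poetry collection €23.66: books and periodicals → 0% → €0.00
Pair of jeans €36.51: clothing & footwear, under €125.00 → 0% → €0.00
Hardcover biography €24.98: books and periodicals → 0% → €0.00
Subtotal = €403.43; tax = €10.24; total due = €413.67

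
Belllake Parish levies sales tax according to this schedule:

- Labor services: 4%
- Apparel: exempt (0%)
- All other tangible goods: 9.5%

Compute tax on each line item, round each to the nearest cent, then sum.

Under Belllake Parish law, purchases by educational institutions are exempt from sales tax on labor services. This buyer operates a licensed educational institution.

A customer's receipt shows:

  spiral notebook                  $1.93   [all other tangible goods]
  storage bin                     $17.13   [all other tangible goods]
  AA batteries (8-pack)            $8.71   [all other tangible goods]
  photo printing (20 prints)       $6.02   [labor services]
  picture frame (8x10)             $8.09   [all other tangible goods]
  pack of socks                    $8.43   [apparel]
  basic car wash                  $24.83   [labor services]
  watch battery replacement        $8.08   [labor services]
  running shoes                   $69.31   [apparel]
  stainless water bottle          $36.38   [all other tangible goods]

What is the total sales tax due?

$6.87

Spiral notebook $1.93: all other tangible goods → 9.5% → $0.18
Storage bin $17.13: all other tangible goods → 9.5% → $1.63
AA batteries (8-pack) $8.71: all other tangible goods → 9.5% → $0.83
Photo printing (20 prints) $6.02: labor services, buyer-exempt → 0% → $0.00
Picture frame (8x10) $8.09: all other tangible goods → 9.5% → $0.77
Pack of socks $8.43: apparel → 0% → $0.00
Basic car wash $24.83: labor services, buyer-exempt → 0% → $0.00
Watch battery replacement $8.08: labor services, buyer-exempt → 0% → $0.00
Running shoes $69.31: apparel → 0% → $0.00
Stainless water bottle $36.38: all other tangible goods → 9.5% → $3.46
Total tax = $0.18 + $1.63 + $0.83 + $0.77 + $3.46 = $6.87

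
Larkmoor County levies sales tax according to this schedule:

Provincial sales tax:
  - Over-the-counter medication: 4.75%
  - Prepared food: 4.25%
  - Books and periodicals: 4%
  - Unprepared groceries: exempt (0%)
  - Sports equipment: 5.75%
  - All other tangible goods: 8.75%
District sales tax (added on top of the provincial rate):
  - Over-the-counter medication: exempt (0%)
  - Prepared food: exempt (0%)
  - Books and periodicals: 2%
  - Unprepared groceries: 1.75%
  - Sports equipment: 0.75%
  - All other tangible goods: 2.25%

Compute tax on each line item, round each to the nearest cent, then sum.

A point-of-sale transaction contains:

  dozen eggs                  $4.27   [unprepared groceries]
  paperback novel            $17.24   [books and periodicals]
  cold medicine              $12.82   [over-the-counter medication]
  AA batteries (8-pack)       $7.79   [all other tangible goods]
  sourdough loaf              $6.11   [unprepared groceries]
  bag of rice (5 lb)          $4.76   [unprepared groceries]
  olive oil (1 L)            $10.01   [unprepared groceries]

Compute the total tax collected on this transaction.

$2.94

Dozen eggs $4.27: unprepared groceries → 0% + 1.75% district = 1.75% → $0.07
Paperback novel $17.24: books and periodicals → 4% + 2% district = 6% → $1.03
Cold medicine $12.82: over-the-counter medication → 4.75% + 0% district = 4.75% → $0.61
AA batteries (8-pack) $7.79: all other tangible goods → 8.75% + 2.25% district = 11% → $0.86
Sourdough loaf $6.11: unprepared groceries → 0% + 1.75% district = 1.75% → $0.11
Bag of rice (5 lb) $4.76: unprepared groceries → 0% + 1.75% district = 1.75% → $0.08
Olive oil (1 L) $10.01: unprepared groceries → 0% + 1.75% district = 1.75% → $0.18
Total tax = $0.07 + $1.03 + $0.61 + $0.86 + $0.11 + $0.08 + $0.18 = $2.94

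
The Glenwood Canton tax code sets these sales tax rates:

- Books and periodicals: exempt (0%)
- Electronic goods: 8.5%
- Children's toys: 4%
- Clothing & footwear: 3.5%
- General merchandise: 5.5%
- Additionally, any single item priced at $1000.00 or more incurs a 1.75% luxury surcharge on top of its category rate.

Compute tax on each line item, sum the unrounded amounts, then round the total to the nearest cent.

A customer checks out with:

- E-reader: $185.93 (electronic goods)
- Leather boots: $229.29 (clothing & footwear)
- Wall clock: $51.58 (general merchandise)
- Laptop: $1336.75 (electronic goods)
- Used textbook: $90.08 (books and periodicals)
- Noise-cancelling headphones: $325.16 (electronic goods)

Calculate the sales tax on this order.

E-reader $185.93: electronic goods → 8.5% → $15.80405
Leather boots $229.29: clothing & footwear → 3.5% → $8.02515
Wall clock $51.58: general merchandise → 5.5% → $2.8369
Laptop $1336.75: electronic goods → 8.5% + 1.75% surcharge = 10.25% → $137.016875
Used textbook $90.08: books and periodicals → 0% → $0.00
Noise-cancelling headphones $325.16: electronic goods → 8.5% → $27.6386
Unrounded tax sum = $191.321575 → $191.32

$191.32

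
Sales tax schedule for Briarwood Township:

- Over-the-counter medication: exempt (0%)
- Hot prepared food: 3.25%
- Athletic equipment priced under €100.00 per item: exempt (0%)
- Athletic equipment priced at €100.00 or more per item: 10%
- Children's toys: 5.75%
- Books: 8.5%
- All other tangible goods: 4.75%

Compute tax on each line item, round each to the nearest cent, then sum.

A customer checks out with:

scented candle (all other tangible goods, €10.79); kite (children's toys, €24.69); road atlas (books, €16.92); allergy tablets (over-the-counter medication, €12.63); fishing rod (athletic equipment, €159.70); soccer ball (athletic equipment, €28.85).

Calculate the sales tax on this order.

€19.34

Scented candle €10.79: all other tangible goods → 4.75% → €0.51
Kite €24.69: children's toys → 5.75% → €1.42
Road atlas €16.92: books → 8.5% → €1.44
Allergy tablets €12.63: over-the-counter medication → 0% → €0.00
Fishing rod €159.70: athletic equipment, €100.00 or more → 10% → €15.97
Soccer ball €28.85: athletic equipment, under €100.00 → 0% → €0.00
Total tax = €0.51 + €1.42 + €1.44 + €15.97 = €19.34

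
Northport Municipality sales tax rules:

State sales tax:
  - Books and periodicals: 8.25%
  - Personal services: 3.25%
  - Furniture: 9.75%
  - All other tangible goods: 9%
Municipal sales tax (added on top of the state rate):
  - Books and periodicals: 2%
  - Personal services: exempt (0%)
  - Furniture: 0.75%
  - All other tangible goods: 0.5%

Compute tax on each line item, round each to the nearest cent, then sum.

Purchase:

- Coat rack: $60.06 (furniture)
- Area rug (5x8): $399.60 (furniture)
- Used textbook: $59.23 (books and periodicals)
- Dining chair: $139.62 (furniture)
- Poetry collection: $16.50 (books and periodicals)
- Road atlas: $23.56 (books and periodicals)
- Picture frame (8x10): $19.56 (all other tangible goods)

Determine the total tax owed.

Coat rack $60.06: furniture → 9.75% + 0.75% municipal = 10.5% → $6.31
Area rug (5x8) $399.60: furniture → 9.75% + 0.75% municipal = 10.5% → $41.96
Used textbook $59.23: books and periodicals → 8.25% + 2% municipal = 10.25% → $6.07
Dining chair $139.62: furniture → 9.75% + 0.75% municipal = 10.5% → $14.66
Poetry collection $16.50: books and periodicals → 8.25% + 2% municipal = 10.25% → $1.69
Road atlas $23.56: books and periodicals → 8.25% + 2% municipal = 10.25% → $2.41
Picture frame (8x10) $19.56: all other tangible goods → 9% + 0.5% municipal = 9.5% → $1.86
Total tax = $6.31 + $41.96 + $6.07 + $14.66 + $1.69 + $2.41 + $1.86 = $74.96

$74.96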